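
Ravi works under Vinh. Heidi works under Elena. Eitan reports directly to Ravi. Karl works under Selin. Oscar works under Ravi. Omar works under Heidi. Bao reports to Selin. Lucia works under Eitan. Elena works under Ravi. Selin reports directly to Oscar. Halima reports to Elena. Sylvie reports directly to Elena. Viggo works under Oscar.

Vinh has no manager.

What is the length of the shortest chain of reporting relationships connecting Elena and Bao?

4

Elena is 1 level below Ravi, and Bao is 3 levels below Ravi (their lowest common manager). The shortest path runs up from Elena to Ravi and back down to Bao: 1 + 3 = 4 links.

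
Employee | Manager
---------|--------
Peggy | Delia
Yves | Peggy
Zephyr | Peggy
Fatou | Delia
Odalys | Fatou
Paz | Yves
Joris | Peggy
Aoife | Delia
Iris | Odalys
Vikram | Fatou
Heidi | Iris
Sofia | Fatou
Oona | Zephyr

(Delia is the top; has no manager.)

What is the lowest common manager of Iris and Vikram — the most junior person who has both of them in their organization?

Fatou

Iris's chain of managers is Odalys, Fatou, Delia. Vikram's chain of managers is Fatou, Delia. The first manager that appears in both chains is Fatou.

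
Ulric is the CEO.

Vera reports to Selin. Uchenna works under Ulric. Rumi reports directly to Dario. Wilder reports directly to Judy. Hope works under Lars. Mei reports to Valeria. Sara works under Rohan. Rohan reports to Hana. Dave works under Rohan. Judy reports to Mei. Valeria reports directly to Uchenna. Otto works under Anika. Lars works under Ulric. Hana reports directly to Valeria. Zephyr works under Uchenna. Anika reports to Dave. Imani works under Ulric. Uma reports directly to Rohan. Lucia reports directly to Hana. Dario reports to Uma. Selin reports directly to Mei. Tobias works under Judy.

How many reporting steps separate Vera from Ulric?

Chain from Vera up to Ulric: Vera → Selin → Mei → Valeria → Uchenna → Ulric. That is 5 steps up, so Vera is 5 levels below Ulric.

5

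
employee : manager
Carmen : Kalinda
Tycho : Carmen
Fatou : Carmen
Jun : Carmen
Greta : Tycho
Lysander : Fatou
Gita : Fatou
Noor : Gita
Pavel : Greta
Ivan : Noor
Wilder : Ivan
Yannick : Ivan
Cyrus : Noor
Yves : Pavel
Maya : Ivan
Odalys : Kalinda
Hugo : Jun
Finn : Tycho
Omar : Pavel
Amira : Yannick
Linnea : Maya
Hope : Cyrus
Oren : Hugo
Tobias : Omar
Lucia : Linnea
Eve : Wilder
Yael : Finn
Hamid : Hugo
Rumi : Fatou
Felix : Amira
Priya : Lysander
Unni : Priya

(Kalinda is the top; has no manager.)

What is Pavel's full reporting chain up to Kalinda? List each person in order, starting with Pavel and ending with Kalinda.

Pavel -> Greta -> Tycho -> Carmen -> Kalinda

Pavel reports to Greta. Greta reports to Tycho. Tycho reports to Carmen. Carmen reports to Kalinda. Kalinda is at the top.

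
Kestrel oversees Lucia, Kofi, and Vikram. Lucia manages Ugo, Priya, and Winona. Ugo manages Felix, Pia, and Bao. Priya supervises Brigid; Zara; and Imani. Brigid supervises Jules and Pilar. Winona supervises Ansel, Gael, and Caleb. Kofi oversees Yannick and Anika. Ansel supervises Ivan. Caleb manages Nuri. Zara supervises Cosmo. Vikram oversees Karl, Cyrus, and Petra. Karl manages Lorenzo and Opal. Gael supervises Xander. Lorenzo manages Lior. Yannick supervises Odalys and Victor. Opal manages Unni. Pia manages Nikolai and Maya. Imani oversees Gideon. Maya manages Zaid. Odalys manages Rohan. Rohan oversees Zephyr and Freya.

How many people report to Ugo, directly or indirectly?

6

Ugo directly manages Felix, Pia, Bao. Felix has no reports. Under Pia: Maya, Zaid, Nikolai (3). Bao has no reports. So Ugo's organization is 3 direct reports plus everyone under them: 1 + 4 + 1 = 6.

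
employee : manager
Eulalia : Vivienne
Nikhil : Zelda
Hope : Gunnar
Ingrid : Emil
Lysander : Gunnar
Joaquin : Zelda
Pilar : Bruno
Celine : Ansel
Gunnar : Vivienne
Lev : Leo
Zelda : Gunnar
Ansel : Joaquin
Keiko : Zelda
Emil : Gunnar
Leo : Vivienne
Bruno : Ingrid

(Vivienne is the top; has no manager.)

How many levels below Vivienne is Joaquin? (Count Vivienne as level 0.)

3

Chain from Joaquin up to Vivienne: Joaquin → Zelda → Gunnar → Vivienne. That is 3 steps up, so Joaquin is 3 levels below Vivienne.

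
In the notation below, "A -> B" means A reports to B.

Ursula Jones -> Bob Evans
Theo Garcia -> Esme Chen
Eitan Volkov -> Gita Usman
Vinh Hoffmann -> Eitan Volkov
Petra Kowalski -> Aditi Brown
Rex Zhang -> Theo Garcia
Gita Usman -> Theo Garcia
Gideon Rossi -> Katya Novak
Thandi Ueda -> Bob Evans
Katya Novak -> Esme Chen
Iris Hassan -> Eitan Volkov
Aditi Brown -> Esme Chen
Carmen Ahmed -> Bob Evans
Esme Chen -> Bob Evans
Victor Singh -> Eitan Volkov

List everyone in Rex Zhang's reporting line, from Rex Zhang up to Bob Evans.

Rex Zhang reports to Theo Garcia. Theo Garcia reports to Esme Chen. Esme Chen reports to Bob Evans. Bob Evans is at the top.

Rex Zhang -> Theo Garcia -> Esme Chen -> Bob Evans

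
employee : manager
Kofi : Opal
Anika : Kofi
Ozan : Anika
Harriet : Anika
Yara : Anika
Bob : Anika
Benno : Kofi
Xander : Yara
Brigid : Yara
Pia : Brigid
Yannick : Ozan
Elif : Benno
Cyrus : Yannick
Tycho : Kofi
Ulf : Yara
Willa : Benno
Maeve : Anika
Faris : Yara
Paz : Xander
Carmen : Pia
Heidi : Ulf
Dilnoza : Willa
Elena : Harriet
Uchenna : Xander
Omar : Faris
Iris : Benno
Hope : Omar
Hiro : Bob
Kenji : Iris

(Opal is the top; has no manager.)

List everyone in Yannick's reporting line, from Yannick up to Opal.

Yannick -> Ozan -> Anika -> Kofi -> Opal

Yannick reports to Ozan. Ozan reports to Anika. Anika reports to Kofi. Kofi reports to Opal. Opal is at the top.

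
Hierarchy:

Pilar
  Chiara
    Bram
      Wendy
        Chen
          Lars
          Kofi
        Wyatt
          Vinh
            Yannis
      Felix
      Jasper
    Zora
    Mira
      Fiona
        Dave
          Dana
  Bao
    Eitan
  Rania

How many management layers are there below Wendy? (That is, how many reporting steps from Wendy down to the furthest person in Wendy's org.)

3

The longest chain under Wendy runs Wendy → Wyatt → Vinh → Yannis, which is 3 levels below Wendy.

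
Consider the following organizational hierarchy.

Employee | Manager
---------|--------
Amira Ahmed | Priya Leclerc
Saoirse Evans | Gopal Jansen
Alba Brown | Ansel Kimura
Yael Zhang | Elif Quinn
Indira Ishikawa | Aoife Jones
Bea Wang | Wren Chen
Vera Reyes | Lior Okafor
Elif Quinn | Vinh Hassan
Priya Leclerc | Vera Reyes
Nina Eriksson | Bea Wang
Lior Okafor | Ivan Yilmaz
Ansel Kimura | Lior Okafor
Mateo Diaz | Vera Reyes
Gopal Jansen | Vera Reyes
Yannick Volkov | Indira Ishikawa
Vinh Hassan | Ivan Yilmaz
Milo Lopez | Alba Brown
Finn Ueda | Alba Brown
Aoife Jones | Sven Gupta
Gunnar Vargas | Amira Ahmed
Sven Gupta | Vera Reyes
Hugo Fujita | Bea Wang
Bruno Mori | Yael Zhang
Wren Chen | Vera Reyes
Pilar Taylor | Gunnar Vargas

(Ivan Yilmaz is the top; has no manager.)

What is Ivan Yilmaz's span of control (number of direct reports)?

2

Ivan Yilmaz directly manages Lior Okafor, Vinh Hassan. That is 2 direct reports.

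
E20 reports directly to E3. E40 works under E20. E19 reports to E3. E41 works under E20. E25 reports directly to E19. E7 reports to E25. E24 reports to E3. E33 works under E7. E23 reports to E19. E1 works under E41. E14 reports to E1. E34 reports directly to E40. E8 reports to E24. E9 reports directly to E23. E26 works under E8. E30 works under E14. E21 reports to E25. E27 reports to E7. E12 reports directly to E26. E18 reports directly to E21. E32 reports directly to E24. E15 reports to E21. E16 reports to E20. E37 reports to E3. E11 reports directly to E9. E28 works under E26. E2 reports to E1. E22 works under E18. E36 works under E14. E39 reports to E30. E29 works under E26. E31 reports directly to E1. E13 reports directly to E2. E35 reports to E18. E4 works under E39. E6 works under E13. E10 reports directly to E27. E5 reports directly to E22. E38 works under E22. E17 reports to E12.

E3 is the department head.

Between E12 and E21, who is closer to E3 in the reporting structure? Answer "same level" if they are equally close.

E12 is 4 levels below E3; E21 is 3. E21 is higher.

E21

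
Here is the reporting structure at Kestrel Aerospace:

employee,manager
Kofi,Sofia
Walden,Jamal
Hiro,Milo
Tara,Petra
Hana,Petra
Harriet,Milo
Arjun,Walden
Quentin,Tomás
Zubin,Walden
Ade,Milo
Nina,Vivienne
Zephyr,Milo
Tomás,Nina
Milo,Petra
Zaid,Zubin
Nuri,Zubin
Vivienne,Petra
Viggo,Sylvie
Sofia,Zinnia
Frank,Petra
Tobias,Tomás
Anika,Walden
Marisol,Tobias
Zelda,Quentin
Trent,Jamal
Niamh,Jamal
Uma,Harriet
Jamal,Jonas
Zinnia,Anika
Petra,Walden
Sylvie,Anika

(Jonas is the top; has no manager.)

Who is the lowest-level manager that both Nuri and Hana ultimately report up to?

Walden

Nuri's chain of managers is Zubin, Walden, Jamal, Jonas. Hana's chain of managers is Petra, Walden, Jamal, Jonas. The first manager that appears in both chains is Walden.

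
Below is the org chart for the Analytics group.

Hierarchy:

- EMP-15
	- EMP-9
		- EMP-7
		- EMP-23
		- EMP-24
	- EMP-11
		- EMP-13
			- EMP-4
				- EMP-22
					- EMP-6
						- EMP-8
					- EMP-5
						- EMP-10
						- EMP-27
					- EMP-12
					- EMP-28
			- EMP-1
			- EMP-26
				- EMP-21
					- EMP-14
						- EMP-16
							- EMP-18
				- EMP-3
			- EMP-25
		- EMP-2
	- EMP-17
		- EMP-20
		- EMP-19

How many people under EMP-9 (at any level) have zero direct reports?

The people in EMP-9's organization with no one reporting to them are EMP-24, EMP-23, EMP-7. That is 3.

3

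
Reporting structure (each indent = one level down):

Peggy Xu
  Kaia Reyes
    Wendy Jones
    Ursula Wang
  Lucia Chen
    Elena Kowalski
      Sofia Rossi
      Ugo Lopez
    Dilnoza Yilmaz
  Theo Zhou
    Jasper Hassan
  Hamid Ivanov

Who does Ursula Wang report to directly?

Ursula Wang reports directly to Kaia Reyes.

Kaia Reyes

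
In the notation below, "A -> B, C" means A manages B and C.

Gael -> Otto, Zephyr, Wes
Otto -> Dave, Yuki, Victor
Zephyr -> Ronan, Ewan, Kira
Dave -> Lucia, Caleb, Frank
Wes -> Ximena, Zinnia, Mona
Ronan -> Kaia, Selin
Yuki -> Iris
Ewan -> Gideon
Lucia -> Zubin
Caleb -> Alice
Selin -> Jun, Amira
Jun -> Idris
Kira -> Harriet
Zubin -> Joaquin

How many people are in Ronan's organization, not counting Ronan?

Ronan directly manages Kaia, Selin. Kaia has no reports. Under Selin: Amira, Jun, Idris (3). So Ronan's organization is 2 direct reports plus everyone under them: 1 + 4 = 5.

5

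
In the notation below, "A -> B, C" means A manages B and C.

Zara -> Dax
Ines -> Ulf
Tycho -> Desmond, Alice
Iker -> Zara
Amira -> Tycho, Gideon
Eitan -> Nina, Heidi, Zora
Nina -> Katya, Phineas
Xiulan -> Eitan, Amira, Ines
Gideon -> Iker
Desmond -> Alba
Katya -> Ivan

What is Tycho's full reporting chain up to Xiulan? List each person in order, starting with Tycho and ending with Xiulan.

Tycho -> Amira -> Xiulan

Tycho reports to Amira. Amira reports to Xiulan. Xiulan is at the top.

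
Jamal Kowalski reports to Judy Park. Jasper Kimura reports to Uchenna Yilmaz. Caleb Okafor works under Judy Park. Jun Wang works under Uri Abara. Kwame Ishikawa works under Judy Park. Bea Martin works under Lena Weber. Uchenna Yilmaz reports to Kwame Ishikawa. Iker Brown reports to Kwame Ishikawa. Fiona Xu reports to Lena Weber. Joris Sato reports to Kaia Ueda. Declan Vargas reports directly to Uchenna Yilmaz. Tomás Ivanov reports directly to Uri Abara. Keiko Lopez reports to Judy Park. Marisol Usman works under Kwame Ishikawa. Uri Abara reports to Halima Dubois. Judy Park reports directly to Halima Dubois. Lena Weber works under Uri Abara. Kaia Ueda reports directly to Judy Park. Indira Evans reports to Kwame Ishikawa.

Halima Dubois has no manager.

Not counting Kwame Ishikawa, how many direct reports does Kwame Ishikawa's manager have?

Kwame Ishikawa reports to Judy Park. Judy Park's other direct reports are Kaia Ueda, Jamal Kowalski, Caleb Okafor, Keiko Lopez — 4 peers.

4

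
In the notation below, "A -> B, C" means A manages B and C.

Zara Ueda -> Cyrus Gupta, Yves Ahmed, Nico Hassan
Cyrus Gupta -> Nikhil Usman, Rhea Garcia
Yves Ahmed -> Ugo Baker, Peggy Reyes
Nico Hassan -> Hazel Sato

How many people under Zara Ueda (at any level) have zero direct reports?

5

The people in Zara Ueda's organization with no one reporting to them are Hazel Sato, Peggy Reyes, Ugo Baker, Rhea Garcia, Nikhil Usman. That is 5.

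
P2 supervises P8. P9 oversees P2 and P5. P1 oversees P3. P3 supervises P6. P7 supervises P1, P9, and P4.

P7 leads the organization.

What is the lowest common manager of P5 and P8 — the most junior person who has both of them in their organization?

P5's chain of managers is P9, P7. P8's chain of managers is P2, P9, P7. The first manager that appears in both chains is P9.

P9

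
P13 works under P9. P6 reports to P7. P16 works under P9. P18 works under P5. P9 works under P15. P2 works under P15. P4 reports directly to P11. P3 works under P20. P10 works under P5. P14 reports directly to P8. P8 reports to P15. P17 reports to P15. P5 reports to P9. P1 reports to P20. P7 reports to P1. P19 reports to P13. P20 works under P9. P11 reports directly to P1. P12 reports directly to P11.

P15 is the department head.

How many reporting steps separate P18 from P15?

3

Chain from P18 up to P15: P18 → P5 → P9 → P15. That is 3 steps up, so P18 is 3 levels below P15.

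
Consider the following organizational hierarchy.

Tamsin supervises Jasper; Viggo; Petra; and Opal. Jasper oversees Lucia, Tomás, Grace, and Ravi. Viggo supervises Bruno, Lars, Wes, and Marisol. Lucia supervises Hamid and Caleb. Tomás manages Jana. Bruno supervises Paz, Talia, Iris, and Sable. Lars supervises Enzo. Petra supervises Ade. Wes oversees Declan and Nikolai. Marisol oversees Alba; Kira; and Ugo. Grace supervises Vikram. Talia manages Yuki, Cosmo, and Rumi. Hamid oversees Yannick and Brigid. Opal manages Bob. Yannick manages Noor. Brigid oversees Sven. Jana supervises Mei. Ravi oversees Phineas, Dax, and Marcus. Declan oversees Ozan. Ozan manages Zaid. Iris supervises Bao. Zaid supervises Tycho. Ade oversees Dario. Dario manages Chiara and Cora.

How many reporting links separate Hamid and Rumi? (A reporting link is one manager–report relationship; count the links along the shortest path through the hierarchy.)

Hamid is 3 levels below Tamsin, and Rumi is 4 levels below Tamsin (their lowest common manager). The shortest path runs up from Hamid to Tamsin and back down to Rumi: 3 + 4 = 7 links.

7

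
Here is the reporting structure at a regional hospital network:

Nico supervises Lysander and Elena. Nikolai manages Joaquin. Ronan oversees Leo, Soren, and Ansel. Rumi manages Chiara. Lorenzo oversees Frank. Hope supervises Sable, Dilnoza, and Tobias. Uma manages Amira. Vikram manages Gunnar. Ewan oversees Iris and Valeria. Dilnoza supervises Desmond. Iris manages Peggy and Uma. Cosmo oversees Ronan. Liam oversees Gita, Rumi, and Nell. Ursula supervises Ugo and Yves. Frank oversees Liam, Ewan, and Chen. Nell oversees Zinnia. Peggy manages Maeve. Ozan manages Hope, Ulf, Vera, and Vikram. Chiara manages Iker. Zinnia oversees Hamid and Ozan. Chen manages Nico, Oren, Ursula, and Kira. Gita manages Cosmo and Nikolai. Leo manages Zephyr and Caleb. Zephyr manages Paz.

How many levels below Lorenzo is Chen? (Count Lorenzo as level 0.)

2

Chain from Chen up to Lorenzo: Chen → Frank → Lorenzo. That is 2 steps up, so Chen is 2 levels below Lorenzo.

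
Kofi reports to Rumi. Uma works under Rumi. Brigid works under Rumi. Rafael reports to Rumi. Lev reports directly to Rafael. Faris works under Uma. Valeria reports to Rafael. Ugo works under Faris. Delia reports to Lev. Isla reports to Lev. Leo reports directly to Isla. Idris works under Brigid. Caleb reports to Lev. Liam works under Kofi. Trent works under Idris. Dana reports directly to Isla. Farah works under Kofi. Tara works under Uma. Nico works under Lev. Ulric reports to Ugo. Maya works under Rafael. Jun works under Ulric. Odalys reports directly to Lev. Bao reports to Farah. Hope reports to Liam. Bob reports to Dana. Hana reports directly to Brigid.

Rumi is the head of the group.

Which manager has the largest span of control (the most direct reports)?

Direct-report counts: Rumi has 4; Rafael has 3; Lev has 5; Isla has 2; Dana has 1; Brigid has 2; Idris has 1; Uma has 2; Faris has 1; Ugo has 1; Ulric has 1; Kofi has 2; Farah has 1; Liam has 1. The largest is 5, held by Lev.

Lev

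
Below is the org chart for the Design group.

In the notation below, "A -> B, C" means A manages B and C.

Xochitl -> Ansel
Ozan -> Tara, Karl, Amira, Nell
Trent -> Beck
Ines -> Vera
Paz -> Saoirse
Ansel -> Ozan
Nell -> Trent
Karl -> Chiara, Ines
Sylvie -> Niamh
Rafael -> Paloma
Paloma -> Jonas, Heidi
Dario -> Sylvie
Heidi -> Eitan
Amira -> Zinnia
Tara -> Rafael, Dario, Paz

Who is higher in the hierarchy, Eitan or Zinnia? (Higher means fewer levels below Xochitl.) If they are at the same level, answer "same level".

Zinnia

Eitan is 7 levels below Xochitl; Zinnia is 4. Zinnia is higher.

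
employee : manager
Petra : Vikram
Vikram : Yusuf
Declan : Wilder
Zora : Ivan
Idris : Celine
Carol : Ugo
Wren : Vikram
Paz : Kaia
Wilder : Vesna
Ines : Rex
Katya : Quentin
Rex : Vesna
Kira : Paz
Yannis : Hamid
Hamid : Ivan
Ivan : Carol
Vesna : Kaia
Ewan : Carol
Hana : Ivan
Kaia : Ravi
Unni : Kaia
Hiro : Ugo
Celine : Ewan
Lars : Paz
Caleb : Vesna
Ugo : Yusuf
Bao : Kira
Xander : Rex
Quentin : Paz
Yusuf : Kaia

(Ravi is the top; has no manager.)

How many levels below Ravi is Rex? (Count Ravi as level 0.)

3

Chain from Rex up to Ravi: Rex → Vesna → Kaia → Ravi. That is 3 steps up, so Rex is 3 levels below Ravi.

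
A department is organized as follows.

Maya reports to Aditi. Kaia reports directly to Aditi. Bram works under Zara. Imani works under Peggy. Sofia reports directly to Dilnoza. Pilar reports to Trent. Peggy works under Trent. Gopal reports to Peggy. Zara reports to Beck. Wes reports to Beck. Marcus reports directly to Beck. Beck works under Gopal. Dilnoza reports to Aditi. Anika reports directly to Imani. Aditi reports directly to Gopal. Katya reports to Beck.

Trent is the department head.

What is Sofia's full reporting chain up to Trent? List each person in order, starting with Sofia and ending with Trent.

Sofia -> Dilnoza -> Aditi -> Gopal -> Peggy -> Trent

Sofia reports to Dilnoza. Dilnoza reports to Aditi. Aditi reports to Gopal. Gopal reports to Peggy. Peggy reports to Trent. Trent is at the top.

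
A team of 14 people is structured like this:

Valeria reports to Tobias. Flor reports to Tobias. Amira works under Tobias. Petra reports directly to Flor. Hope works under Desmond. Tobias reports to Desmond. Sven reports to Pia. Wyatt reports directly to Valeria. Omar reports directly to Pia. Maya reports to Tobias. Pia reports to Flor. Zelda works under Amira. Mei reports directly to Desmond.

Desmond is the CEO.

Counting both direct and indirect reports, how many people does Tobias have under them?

Tobias directly manages Flor, Valeria, Maya, Amira. Under Flor: Pia, Sven, Omar, Petra (4). Under Valeria: Wyatt (1). Maya has no reports. Under Amira: Zelda (1). So Tobias's organization is 4 direct reports plus everyone under them: 5 + 2 + 1 + 2 = 10.

10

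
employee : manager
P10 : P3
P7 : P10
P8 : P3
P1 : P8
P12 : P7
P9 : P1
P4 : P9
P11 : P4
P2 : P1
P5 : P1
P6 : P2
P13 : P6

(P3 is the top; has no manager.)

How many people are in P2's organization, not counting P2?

P2 directly manages P6. Under P6: P13 (1). That's 2 in total.

2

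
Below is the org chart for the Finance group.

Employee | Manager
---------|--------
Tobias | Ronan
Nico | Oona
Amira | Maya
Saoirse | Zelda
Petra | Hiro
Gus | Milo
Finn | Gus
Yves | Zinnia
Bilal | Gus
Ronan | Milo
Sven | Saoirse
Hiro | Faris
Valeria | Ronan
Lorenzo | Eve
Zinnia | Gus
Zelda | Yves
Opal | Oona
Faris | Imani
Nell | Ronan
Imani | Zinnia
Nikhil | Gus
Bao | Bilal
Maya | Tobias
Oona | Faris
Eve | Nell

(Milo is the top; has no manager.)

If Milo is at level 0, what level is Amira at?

Chain from Amira up to Milo: Amira → Maya → Tobias → Ronan → Milo. That is 4 steps up, so Amira is 4 levels below Milo.

4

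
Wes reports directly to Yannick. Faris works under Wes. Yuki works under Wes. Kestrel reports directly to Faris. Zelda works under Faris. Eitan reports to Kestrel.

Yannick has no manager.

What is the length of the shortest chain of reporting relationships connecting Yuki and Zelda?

3

Yuki is 1 level below Wes, and Zelda is 2 levels below Wes (their lowest common manager). The shortest path runs up from Yuki to Wes and back down to Zelda: 1 + 2 = 3 links.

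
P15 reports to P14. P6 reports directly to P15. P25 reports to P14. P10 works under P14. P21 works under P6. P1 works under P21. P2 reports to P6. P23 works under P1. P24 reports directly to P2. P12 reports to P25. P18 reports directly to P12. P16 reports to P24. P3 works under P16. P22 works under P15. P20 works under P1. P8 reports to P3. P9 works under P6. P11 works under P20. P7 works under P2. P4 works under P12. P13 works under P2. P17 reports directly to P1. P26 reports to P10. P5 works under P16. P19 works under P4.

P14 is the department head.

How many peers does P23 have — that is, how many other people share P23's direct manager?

P23 reports to P1. P1's other direct reports are P20, P17 — 2 peers.

2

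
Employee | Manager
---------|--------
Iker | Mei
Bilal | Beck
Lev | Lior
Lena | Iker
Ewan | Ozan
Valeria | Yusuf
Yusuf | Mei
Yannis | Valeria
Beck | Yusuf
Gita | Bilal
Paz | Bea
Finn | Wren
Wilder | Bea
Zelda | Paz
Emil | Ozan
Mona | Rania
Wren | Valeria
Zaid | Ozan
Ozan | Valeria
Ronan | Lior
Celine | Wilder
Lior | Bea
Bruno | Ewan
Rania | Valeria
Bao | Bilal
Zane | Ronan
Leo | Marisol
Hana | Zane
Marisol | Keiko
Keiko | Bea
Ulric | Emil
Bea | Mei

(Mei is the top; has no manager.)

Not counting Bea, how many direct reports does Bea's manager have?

2

Bea reports to Mei. Mei's other direct reports are Iker, Yusuf — 2 peers.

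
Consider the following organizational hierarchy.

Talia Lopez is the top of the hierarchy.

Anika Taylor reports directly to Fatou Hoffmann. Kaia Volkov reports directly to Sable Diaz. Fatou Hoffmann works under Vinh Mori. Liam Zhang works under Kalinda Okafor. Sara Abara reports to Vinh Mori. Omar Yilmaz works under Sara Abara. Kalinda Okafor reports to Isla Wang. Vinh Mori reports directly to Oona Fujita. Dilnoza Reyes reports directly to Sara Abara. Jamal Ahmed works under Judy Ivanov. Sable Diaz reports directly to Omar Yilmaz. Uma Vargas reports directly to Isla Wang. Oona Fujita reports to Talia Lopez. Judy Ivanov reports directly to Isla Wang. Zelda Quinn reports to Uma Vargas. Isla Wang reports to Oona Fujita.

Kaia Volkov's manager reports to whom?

Kaia Volkov reports to Sable Diaz, and Sable Diaz reports to Omar Yilmaz. So Kaia Volkov's skip-level manager is Omar Yilmaz.

Omar Yilmaz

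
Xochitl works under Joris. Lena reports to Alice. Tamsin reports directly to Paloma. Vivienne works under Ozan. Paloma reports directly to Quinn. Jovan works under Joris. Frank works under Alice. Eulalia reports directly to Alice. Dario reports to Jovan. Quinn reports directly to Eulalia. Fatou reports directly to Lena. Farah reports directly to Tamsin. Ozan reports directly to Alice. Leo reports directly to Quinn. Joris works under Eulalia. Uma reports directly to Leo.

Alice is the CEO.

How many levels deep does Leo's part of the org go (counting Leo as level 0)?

1

The longest chain under Leo runs Leo → Uma, which is 1 level below Leo.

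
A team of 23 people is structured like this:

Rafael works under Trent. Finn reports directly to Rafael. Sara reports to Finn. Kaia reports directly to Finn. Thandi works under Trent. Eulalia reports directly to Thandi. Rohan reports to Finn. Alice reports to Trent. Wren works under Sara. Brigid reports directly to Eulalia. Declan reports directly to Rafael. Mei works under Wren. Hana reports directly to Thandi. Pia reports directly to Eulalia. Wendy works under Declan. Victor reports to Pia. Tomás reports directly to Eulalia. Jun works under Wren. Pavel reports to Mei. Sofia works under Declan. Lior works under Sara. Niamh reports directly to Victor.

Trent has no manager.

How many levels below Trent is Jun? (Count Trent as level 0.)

Chain from Jun up to Trent: Jun → Wren → Sara → Finn → Rafael → Trent. That is 5 steps up, so Jun is 5 levels below Trent.

5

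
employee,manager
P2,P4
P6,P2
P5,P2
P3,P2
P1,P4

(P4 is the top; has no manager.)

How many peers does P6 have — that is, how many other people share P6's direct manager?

2

P6 reports to P2. P2's other direct reports are P5, P3 — 2 peers.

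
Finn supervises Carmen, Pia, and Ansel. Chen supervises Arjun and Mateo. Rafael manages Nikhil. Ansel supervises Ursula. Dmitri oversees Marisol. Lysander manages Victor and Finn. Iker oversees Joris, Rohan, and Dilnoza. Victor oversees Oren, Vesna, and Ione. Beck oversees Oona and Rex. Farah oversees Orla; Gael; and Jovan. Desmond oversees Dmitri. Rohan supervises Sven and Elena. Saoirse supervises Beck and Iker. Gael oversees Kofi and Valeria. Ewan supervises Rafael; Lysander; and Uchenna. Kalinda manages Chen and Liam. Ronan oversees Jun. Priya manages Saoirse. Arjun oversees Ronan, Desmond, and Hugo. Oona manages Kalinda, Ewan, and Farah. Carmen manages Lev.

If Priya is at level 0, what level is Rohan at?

3

Chain from Rohan up to Priya: Rohan → Iker → Saoirse → Priya. That is 3 steps up, so Rohan is 3 levels below Priya.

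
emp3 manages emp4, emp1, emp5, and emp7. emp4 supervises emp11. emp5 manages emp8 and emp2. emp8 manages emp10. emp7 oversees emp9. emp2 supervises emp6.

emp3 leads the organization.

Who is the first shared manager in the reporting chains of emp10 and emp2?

emp5

emp10's chain of managers is emp8, emp5, emp3. emp2's chain of managers is emp5, emp3. The first manager that appears in both chains is emp5.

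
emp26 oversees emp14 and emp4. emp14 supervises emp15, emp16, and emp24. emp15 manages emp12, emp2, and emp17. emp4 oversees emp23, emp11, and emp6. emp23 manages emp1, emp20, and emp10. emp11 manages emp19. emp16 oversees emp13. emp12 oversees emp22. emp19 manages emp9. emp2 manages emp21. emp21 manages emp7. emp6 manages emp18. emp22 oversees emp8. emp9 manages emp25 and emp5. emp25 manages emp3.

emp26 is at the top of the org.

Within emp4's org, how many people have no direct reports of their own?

The people in emp4's organization with no one reporting to them are emp18, emp5, emp3, emp10, emp20, emp1. That is 6.

6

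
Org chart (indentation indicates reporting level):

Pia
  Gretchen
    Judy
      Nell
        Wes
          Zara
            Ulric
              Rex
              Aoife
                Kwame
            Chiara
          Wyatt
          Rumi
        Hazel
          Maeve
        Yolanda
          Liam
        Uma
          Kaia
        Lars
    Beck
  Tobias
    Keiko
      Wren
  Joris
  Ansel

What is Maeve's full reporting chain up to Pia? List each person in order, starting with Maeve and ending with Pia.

Maeve reports to Hazel. Hazel reports to Nell. Nell reports to Judy. Judy reports to Gretchen. Gretchen reports to Pia. Pia is at the top.

Maeve -> Hazel -> Nell -> Judy -> Gretchen -> Pia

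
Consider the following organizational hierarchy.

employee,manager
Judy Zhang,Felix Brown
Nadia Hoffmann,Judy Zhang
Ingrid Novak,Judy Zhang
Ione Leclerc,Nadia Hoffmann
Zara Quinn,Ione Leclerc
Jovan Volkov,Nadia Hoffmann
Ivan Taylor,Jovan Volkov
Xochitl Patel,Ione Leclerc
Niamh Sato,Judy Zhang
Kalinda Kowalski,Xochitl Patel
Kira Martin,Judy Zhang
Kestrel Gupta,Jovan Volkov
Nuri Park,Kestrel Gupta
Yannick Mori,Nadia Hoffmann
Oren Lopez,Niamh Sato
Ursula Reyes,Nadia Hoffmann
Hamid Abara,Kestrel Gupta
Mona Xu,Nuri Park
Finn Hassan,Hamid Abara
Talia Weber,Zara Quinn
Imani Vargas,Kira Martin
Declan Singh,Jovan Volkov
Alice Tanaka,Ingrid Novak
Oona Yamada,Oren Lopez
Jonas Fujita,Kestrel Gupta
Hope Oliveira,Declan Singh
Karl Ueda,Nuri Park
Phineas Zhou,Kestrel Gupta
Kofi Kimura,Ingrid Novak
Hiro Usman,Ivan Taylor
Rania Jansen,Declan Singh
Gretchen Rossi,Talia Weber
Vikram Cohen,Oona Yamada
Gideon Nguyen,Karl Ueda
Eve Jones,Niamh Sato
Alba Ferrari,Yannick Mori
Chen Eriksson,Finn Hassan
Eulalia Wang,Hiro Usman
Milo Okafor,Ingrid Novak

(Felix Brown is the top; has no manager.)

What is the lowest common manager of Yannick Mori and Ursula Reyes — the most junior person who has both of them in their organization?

Nadia Hoffmann

Yannick Mori's chain of managers is Nadia Hoffmann, Judy Zhang, Felix Brown. Ursula Reyes's chain of managers is Nadia Hoffmann, Judy Zhang, Felix Brown. The first manager that appears in both chains is Nadia Hoffmann.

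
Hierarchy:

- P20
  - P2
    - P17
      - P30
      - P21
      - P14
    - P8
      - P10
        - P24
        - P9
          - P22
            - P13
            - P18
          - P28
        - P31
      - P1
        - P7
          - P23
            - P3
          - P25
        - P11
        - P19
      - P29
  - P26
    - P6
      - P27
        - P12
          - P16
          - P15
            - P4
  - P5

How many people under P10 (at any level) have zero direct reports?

The people in P10's organization with no one reporting to them are P31, P28, P18, P13, P24. That is 5.

5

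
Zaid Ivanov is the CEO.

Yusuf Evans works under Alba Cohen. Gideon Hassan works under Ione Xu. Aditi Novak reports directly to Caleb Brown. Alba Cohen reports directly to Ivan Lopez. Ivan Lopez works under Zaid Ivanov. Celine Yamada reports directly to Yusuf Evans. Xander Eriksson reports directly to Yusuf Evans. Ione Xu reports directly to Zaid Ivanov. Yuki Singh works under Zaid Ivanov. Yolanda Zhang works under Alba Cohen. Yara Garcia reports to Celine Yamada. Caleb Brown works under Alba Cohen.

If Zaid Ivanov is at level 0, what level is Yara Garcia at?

Chain from Yara Garcia up to Zaid Ivanov: Yara Garcia → Celine Yamada → Yusuf Evans → Alba Cohen → Ivan Lopez → Zaid Ivanov. That is 5 steps up, so Yara Garcia is 5 levels below Zaid Ivanov.

5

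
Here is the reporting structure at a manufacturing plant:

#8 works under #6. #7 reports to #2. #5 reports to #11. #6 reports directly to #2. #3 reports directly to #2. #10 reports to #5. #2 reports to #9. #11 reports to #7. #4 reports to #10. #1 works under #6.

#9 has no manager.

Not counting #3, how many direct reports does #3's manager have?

2

#3 reports to #2. #2's other direct reports are #6, #7 — 2 peers.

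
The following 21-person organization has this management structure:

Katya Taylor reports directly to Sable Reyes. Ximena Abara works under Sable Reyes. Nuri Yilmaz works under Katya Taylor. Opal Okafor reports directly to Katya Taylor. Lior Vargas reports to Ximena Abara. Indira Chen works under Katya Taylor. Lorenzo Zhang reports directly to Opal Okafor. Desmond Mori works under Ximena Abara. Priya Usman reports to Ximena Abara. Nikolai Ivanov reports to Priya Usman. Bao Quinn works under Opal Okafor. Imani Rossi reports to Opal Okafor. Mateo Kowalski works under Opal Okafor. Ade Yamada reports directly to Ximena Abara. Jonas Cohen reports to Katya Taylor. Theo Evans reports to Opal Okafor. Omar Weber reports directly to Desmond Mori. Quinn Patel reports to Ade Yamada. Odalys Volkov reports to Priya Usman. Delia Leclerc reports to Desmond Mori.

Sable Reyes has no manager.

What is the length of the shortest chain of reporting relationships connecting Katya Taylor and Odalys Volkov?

4

Katya Taylor is 1 level below Sable Reyes, and Odalys Volkov is 3 levels below Sable Reyes (their lowest common manager). The shortest path runs up from Katya Taylor to Sable Reyes and back down to Odalys Volkov: 1 + 3 = 4 links.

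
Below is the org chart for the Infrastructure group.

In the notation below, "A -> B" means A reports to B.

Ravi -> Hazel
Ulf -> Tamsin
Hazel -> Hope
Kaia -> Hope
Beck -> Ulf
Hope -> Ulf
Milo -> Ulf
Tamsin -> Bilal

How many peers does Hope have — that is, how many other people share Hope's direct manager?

2

Hope reports to Ulf. Ulf's other direct reports are Beck, Milo — 2 peers.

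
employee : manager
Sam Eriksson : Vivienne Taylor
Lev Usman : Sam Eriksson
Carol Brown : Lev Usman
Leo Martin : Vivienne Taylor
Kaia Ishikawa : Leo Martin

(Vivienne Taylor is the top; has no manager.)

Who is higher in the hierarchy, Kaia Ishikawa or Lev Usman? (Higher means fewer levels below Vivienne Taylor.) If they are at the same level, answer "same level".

Both Kaia Ishikawa and Lev Usman are 2 levels below Vivienne Taylor.

same level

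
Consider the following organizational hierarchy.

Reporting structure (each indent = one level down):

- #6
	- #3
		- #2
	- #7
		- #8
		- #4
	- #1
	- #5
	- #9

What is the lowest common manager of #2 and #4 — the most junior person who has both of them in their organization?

#2's chain of managers is #3, #6. #4's chain of managers is #7, #6. The first manager that appears in both chains is #6.

#6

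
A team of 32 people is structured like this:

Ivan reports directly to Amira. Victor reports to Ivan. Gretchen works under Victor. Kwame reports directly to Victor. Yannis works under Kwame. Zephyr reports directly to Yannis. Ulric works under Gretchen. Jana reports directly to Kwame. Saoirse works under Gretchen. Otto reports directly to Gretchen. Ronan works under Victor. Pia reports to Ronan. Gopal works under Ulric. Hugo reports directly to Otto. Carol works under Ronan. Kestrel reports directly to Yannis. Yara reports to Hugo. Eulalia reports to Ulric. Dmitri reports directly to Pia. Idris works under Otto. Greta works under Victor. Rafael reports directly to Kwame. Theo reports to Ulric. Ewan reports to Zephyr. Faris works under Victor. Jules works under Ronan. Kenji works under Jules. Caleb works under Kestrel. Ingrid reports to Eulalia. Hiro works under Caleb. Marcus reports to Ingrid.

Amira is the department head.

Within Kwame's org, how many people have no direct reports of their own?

The people in Kwame's organization with no one reporting to them are Rafael, Jana, Hiro, Ewan. That is 4.

4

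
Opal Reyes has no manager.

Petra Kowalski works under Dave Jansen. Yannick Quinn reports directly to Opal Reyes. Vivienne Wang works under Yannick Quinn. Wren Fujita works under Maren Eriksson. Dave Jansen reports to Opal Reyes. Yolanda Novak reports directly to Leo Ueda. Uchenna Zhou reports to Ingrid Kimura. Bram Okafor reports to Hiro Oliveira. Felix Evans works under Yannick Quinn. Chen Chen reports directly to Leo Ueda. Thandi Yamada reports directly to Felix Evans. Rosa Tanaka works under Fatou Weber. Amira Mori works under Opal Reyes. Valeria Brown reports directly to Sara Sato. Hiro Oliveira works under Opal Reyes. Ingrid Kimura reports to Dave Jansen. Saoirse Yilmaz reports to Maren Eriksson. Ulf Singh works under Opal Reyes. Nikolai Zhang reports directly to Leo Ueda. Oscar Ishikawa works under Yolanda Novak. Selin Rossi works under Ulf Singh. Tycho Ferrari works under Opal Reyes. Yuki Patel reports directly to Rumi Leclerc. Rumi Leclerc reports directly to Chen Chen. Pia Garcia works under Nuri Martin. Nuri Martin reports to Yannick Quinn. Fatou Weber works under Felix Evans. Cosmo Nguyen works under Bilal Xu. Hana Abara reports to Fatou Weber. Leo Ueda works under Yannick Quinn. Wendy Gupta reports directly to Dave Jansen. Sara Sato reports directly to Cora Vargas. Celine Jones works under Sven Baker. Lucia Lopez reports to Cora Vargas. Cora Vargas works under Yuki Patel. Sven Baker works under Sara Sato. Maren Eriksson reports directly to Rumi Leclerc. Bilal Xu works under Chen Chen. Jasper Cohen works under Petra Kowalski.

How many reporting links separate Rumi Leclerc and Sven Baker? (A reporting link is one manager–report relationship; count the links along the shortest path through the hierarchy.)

4

Sven Baker is in Rumi Leclerc's organization: the chain from Sven Baker up to Rumi Leclerc is Sven Baker → Sara Sato → Cora Vargas → Yuki Patel → Rumi Leclerc, which is 4 links.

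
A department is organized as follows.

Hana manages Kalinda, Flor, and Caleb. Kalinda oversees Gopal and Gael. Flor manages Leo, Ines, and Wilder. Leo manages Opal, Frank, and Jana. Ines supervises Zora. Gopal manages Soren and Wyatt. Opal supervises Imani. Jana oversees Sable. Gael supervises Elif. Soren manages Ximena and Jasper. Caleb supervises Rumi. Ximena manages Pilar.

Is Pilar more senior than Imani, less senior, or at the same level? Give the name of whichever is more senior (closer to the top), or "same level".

Imani

Pilar is 5 levels below Hana; Imani is 4. Imani is higher.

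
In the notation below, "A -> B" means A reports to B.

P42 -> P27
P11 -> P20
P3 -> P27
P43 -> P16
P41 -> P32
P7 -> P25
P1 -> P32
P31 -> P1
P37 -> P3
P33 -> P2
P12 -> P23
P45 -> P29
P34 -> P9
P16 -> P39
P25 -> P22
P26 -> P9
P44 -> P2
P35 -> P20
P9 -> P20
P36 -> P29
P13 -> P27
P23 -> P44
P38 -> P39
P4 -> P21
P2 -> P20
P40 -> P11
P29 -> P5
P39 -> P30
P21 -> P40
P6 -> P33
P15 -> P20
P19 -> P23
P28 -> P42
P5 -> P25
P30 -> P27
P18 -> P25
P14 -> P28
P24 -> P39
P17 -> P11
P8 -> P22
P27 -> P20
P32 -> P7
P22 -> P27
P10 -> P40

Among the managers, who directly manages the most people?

P20

Direct-report counts: P20 has 6; P11 has 2; P40 has 2; P21 has 1; P9 has 2; P2 has 2; P44 has 1; P23 has 2; P33 has 1; P27 has 5; P3 has 1; P42 has 1; P28 has 1; P30 has 1; P39 has 3; P16 has 1; P22 has 2; P25 has 3; P7 has 1; P32 has 2; P1 has 1; P5 has 1; P29 has 2. The largest is 6, held by P20.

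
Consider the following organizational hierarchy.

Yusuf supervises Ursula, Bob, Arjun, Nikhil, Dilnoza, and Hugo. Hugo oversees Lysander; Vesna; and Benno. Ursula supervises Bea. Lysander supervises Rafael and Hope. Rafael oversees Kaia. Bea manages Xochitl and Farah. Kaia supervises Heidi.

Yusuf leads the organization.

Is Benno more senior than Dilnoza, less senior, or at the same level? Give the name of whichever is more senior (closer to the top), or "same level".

Dilnoza

Benno is 2 levels below Yusuf; Dilnoza is 1. Dilnoza is higher.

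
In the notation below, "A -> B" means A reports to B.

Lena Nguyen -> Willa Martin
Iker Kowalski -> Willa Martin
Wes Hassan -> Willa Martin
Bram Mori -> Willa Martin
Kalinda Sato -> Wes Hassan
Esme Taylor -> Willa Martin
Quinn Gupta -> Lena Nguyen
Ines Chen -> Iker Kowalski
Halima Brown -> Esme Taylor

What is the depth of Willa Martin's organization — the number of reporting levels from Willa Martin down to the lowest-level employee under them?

2

The longest chain under Willa Martin runs Willa Martin → Esme Taylor → Halima Brown, which is 2 levels below Willa Martin.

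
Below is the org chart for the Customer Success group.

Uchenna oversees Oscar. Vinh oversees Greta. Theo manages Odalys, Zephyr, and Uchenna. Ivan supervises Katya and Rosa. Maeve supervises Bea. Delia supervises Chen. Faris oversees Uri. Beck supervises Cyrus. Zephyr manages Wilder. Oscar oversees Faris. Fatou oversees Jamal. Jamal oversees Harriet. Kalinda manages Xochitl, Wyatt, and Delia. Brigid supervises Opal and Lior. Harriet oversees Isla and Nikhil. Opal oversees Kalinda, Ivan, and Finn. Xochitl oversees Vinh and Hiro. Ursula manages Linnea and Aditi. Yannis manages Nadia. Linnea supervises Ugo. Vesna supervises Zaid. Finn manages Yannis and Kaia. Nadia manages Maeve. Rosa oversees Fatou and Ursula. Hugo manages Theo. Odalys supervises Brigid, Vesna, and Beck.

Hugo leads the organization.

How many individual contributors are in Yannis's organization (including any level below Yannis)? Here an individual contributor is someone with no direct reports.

1

The only person in Yannis's organization with no one reporting to them is Bea. That is 1.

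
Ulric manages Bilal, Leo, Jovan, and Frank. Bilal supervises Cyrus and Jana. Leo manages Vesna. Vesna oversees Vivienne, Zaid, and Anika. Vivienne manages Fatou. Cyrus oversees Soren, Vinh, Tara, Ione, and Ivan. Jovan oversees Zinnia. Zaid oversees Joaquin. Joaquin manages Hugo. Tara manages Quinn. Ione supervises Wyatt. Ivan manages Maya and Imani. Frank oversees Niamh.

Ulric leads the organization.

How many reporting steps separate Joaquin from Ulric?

4

Chain from Joaquin up to Ulric: Joaquin → Zaid → Vesna → Leo → Ulric. That is 4 steps up, so Joaquin is 4 levels below Ulric.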